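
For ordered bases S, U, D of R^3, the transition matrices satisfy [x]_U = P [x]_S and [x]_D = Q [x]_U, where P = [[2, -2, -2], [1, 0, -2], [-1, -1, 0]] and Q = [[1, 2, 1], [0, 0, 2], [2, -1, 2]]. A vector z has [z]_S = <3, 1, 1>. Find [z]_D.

Apply P to get U-coordinates <2, 1, -4>, then Q to get D-coordinates.
The result is [z]_D = <0, -8, -5>.

<0, -8, -5>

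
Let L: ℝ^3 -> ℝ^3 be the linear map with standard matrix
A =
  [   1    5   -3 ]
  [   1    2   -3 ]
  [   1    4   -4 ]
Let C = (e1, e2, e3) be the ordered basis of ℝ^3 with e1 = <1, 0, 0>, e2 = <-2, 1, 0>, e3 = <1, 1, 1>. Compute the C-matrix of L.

The j-th column of [L]_C is [L(ej)]_C.
L(e1) = A e1 = <1, 1, 1> = 0·e1 + 0·e2 + e3, so column 1 is <0, 0, 1>.
Repeating for e2, e3 and assembling the columns gives [[0, -3, 0], [0, -2, -1], [1, 2, 1]].

[[0, -3, 0], [0, -2, -1], [1, 2, 1]]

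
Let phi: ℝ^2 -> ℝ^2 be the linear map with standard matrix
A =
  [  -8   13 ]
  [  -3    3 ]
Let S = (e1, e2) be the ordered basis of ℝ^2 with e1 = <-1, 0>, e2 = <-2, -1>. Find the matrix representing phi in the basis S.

[[-2, 3], [-3, -3]]

The j-th column of [phi]_S is [phi(ej)]_S.
phi(e1) = A e1 = <8, 3> = -2e1 - 3e2, so column 1 is <-2, -3>.
Repeating for e2 and assembling the columns gives [[-2, 3], [-3, -3]].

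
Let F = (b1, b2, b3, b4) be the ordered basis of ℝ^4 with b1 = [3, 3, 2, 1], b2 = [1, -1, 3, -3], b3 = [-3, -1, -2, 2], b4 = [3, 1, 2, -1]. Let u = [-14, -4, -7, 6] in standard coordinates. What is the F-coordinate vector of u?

We seek scalars with c_1 b1 + ... + c_4 b4 = u; equivalently solve M c = u where the columns of M are b1, ..., b4.
Row-reducing the augmented matrix [M | u] gives c = (1, 1, 2, -4).
Check: b1 + b2 + 2b3 - 4b4 = [-14, -4, -7, 6].

[1, 1, 2, -4]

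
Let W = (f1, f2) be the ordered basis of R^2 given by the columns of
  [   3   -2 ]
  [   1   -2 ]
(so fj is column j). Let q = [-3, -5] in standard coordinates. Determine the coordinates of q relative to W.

[1, 3]

We seek scalars with c_1 f1 + c_2 f2 = q; equivalently solve M c = q where the columns of M are f1, f2.
System: 3c_1 - 2c_2 = -3, c_1 - 2c_2 = -5; solving gives c_1 = 1, c_2 = 3.
Check: f1 + 3f2 = [-3, -5].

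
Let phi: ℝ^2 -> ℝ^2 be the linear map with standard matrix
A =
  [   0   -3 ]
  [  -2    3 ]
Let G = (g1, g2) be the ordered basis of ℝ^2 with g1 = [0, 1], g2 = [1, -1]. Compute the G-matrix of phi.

With P the matrix whose columns are g1, g2, [phi]_G = P^(-1) A P.
Column by column: phi(g1) = A g1 = [-3, 3]; its G-coordinates [0, -3] give column 1.
Continuing for each basis vector yields [phi]_G = [[0, -2], [-3, 3]].

[[0, -2], [-3, 3]]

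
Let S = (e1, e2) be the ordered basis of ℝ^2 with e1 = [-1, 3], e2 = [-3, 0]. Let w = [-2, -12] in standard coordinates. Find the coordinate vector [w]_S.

[w]_S is the unique c with M c = w, where M has columns e1, e2.
System: -c_1 - 3c_2 = -2, 3c_1 + 0c_2 = -12; solving gives c_1 = -4, c_2 = 2.
Check: -4e1 + 2e2 = [-2, -12].

[-4, 2]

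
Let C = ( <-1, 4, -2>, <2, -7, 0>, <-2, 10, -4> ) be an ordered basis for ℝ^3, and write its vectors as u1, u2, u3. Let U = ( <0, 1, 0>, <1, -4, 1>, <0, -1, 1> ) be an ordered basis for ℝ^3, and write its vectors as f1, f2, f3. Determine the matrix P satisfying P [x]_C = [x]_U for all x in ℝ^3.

[[-1, -1, 0], [-1, 2, -2], [-1, -2, -2]]

Take x = uj: its C-coordinates are the j-th standard unit vector, so P e_j — column j of P — equals [uj]_U.
u1 = -f1 - f2 - f3, giving column 1 = <-1, -1, -1>; repeating for each j gives P = [[-1, -1, 0], [-1, 2, -2], [-1, -2, -2]].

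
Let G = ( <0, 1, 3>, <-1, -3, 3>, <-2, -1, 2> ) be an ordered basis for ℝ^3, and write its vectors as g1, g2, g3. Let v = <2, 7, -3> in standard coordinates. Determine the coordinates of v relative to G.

<1, -2, 0>

We seek scalars with c_1 g1 + ... + c_3 g3 = v; equivalently solve M c = v where the columns of M are g1, ..., g3.
Gaussian elimination on [M | v] yields c = (1, -2, 0).
Check: g1 - 2g2 + 0·g3 = <2, 7, -3>.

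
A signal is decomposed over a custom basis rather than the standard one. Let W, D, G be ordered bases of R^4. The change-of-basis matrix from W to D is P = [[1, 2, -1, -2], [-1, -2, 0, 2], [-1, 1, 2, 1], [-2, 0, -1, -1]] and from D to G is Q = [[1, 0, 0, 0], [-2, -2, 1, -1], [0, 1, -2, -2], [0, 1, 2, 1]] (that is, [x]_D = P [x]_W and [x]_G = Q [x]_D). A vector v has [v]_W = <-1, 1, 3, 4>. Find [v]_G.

Composing the changes, [v]_G = Q P [v]_W.
Q P = [[1, 2, -1, -2], [1, 1, 5, 2], [5, -4, -2, 2], [-5, 0, 3, 3]]; applying this to <-1, 1, 3, 4> gives <-10, 23, -7, 26>.

<-10, 23, -7, 26>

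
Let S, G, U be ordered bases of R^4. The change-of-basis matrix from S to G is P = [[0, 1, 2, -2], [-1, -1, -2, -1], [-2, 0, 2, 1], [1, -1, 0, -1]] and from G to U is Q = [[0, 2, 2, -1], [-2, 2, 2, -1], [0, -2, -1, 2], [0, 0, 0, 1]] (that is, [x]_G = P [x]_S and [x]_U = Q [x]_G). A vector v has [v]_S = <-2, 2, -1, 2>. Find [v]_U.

Apply P to get G-coordinates <-4, 0, 4, -6>, then Q to get U-coordinates.
The result is [v]_U = <14, 22, -16, -6>.

<14, 22, -16, -6>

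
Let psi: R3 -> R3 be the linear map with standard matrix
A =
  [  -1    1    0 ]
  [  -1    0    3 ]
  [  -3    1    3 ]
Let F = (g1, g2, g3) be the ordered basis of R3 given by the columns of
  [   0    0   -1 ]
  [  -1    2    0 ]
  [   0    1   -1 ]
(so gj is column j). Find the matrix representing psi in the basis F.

With P the matrix whose columns are g1, ..., g3, [psi]_F = P^(-1) A P.
Column by column: psi(g1) = A g1 = (-1, 0, -1); its F-coordinates (0, 0, 1) give column 1.
Continuing for each basis vector yields [psi]_F = [[0, 3, 0], [0, 3, -1], [1, -2, -1]].

[[0, 3, 0], [0, 3, -1], [1, -2, -1]]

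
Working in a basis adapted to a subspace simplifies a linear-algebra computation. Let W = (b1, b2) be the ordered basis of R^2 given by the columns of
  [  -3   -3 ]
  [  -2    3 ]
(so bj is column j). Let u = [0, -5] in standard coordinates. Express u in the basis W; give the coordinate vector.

[1, -1]

We seek scalars with c_1 b1 + c_2 b2 = u; equivalently solve M c = u where the columns of M are b1, b2.
System: -3c_1 - 3c_2 = 0, -2c_1 + 3c_2 = -5; solving gives c_1 = 1, c_2 = -1.
Check: b1 - b2 = [0, -5].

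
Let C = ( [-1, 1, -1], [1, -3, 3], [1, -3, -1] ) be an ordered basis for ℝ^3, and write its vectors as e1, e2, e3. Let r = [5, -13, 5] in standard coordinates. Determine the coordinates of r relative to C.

We seek scalars with c_1 e1 + ... + c_3 e3 = r; equivalently solve M c = r where the columns of M are e1, ..., e3.
Solving this 3x3 system gives c = (-1, 2, 2).
Check: -e1 + 2e2 + 2e3 = [5, -13, 5].

[-1, 2, 2]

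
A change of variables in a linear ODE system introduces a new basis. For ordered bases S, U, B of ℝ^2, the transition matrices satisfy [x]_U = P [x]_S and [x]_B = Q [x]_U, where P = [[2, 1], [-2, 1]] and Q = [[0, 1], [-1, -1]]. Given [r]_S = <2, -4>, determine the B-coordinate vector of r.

Composing the changes, [r]_B = Q P [r]_S.
Q P = [[-2, 1], [0, -2]]; applying this to <2, -4> gives <-8, 8>.

<-8, 8>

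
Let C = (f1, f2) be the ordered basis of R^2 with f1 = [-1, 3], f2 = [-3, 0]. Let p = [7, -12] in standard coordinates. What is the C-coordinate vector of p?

[-4, -1]

We seek scalars with c_1 f1 + c_2 f2 = p; equivalently solve M c = p where the columns of M are f1, f2.
System: -c_1 - 3c_2 = 7, 3c_1 + 0c_2 = -12; solving gives c_1 = -4, c_2 = -1.
Check: -4f1 - f2 = [7, -12].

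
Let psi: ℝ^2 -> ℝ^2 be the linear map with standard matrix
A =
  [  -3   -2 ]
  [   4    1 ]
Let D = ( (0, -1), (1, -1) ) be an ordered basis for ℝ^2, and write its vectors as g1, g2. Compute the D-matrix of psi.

[[-1, -2], [2, -1]]

The j-th column of [psi]_D is [psi(gj)]_D.
psi(g1) = A g1 = (2, -1) = -g1 + 2g2, so column 1 is (-1, 2).
Repeating for g2 and assembling the columns gives [[-1, -2], [2, -1]].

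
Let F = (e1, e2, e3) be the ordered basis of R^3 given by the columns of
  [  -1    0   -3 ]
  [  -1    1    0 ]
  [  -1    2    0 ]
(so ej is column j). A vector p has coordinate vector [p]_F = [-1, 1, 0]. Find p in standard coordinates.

[1, 2, 3]

p = M [p]_F, where M has columns e1, ..., e3.
Carrying out the matrix-vector product, p = [1, 2, 3].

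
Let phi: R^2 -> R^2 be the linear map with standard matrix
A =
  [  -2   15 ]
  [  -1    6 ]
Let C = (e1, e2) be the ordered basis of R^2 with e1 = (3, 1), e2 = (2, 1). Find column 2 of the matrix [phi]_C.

(3, 1)

Compute phi(e2) = A e2 = (11, 4) in standard coordinates.
Then write this in C-coordinates: solve for y in y_1 e1 + y_2 e2 = (11, 4).
This gives y = (3, 1), which is column 2 of [phi]_C.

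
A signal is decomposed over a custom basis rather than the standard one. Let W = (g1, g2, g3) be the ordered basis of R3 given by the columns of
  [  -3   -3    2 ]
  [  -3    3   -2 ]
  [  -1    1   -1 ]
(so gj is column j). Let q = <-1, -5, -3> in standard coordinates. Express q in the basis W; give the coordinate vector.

<1, 2, 4>

[q]_W is the unique c with M c = q, where M has columns g1, ..., g3.
Row-reducing the augmented matrix [M | q] gives c = (1, 2, 4).
Check: g1 + 2g2 + 4g3 = <-1, -5, -3>.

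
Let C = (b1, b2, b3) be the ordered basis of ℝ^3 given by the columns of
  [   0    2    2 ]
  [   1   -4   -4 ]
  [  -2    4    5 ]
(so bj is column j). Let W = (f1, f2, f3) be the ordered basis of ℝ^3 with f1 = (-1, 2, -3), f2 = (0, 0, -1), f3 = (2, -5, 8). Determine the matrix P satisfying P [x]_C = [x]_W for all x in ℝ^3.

Let M have columns bj and N have columns fj. Then for every x, N [x]_W = x = M [x]_C, so P = N^(-1) M.
Since det N = 1, N^(-1) has integer entries; multiplying gives P = [[-2, -2, -2], [0, 2, 1], [-1, 0, 0]].

[[-2, -2, -2], [0, 2, 1], [-1, 0, 0]]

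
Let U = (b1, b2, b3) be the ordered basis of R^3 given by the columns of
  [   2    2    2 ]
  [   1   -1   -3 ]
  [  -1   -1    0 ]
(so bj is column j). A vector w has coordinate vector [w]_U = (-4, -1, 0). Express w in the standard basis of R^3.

By definition w = -4b1 - b2 + 0·b3.
Summing componentwise gives (-10, -3, 5).

(-10, -3, 5)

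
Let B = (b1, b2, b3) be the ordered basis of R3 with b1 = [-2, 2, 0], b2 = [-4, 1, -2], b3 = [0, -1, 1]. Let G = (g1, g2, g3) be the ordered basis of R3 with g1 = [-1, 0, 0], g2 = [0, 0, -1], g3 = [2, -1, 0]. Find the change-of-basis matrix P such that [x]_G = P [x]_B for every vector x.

[[-2, 2, 2], [0, 2, -1], [-2, -1, 1]]

Column j of P is [bj]_G, since P maps B-coordinates to G-coordinates.
Expressing b1 in G: b1 = -2g1 + 0·g2 - 2g3, so column 1 of P is [-2, 0, -2].
Doing the same for each bj gives P = [[-2, 2, 2], [0, 2, -1], [-2, -1, 1]].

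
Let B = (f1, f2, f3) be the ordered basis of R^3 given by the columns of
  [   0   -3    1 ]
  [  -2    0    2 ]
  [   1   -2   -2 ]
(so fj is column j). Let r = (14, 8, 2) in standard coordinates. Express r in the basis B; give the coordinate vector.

(-2, -4, 2)

We seek scalars with c_1 f1 + ... + c_3 f3 = r; equivalently solve M c = r where the columns of M are f1, ..., f3.
Row-reducing the augmented matrix [M | r] gives c = (-2, -4, 2).
Check: -2f1 - 4f2 + 2f3 = (14, 8, 2).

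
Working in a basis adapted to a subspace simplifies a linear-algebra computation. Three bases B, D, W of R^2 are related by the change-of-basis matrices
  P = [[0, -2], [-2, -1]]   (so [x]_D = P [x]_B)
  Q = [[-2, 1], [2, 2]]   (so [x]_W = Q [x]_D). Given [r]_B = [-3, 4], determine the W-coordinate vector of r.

First [r]_D = P [r]_B = [-8, 2].
Then [r]_W = Q [r]_D = [18, -12].

[18, -12]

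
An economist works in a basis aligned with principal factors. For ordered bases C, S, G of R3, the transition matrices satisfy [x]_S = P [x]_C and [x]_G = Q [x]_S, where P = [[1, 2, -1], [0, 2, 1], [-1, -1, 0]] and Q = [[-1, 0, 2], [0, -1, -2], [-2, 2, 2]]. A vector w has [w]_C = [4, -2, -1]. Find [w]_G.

Composing the changes, [w]_G = Q P [w]_C.
Q P = [[-3, -4, 1], [2, 0, -1], [-4, -2, 4]]; applying this to [4, -2, -1] gives [-5, 9, -16].

[-5, 9, -16]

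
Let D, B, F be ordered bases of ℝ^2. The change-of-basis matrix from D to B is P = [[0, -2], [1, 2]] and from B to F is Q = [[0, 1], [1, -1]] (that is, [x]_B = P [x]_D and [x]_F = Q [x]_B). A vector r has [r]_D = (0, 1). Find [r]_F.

(2, -4)

First [r]_B = P [r]_D = (-2, 2).
Then [r]_F = Q [r]_B = (2, -4).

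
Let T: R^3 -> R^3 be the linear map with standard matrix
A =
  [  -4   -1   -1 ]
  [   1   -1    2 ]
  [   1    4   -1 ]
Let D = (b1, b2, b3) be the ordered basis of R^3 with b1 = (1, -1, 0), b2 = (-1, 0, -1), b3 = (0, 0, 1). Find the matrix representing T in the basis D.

The j-th column of [T]_D is [T(bj)]_D.
T(b1) = A b1 = (-3, 2, -3) = -2b1 + b2 - 2b3, so column 1 is (-2, 1, -2).
Repeating for b2, b3 and assembling the columns gives [[-2, 3, -2], [1, -2, -1], [-2, -2, -2]].

[[-2, 3, -2], [1, -2, -1], [-2, -2, -2]]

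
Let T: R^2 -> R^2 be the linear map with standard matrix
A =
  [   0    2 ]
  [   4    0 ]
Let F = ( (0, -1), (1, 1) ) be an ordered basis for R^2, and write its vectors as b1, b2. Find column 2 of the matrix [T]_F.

Column 2 of [T]_F is the F-coordinate vector of T(b2).
In standard coordinates T(b2) = A b2 = (2, 4).
Converting to F: (2, 4) = -2b1 + 2b2, so the coordinate vector is (-2, 2).

(-2, 2)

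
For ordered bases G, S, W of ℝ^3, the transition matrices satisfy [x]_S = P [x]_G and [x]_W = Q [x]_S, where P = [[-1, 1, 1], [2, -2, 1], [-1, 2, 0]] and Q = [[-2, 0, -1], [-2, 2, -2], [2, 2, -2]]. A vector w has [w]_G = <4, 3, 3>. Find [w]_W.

<-6, 2, 10>

Composing the changes, [w]_W = Q P [w]_G.
Q P = [[3, -4, -2], [8, -10, 0], [4, -6, 4]]; applying this to <4, 3, 3> gives <-6, 2, 10>.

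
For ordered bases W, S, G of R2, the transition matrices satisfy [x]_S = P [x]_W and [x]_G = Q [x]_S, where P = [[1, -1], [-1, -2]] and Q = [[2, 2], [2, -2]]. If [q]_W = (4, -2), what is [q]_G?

(12, 12)

First [q]_S = P [q]_W = (6, 0).
Then [q]_G = Q [q]_S = (12, 12).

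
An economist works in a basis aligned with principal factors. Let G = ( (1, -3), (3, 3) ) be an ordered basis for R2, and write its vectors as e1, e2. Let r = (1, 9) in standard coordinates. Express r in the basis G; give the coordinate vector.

(-2, 1)

Write r = c_1 e1 + c_2 e2 and solve for the c_i.
System: c_1 + 3c_2 = 1, -3c_1 + 3c_2 = 9; solving gives c_1 = -2, c_2 = 1.
Check: -2e1 + e2 = (1, 9).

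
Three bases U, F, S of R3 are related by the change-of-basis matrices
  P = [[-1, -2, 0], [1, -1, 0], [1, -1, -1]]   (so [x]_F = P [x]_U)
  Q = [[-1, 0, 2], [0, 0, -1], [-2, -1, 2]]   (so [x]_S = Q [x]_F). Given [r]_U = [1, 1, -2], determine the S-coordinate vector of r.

Apply P to get F-coordinates [-3, 0, 2], then Q to get S-coordinates.
The result is [r]_S = [7, -2, 10].

[7, -2, 10]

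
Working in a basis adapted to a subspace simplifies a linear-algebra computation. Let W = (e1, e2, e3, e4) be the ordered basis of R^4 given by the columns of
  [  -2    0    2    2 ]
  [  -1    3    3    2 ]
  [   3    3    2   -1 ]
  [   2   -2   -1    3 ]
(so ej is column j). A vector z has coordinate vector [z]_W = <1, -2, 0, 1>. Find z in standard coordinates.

z = M [z]_W, where M has columns e1, ..., e4.
Carrying out the matrix-vector product, z = <0, -5, -4, 9>.

<0, -5, -4, 9>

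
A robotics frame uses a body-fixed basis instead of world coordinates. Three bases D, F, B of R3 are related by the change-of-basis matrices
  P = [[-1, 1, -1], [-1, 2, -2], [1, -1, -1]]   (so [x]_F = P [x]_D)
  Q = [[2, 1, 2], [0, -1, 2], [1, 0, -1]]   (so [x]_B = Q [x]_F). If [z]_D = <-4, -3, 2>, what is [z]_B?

Apply P to get F-coordinates <-1, -6, -3>, then Q to get B-coordinates.
The result is [z]_B = <-14, 0, 2>.

<-14, 0, 2>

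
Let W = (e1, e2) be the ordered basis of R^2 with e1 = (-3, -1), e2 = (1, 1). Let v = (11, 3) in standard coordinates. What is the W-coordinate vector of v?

[v]_W is the unique c with M c = v, where M has columns e1, e2.
System: -3c_1 + c_2 = 11, -c_1 + c_2 = 3; solving gives c_1 = -4, c_2 = -1.
Check: -4e1 - e2 = (11, 3).

(-4, -1)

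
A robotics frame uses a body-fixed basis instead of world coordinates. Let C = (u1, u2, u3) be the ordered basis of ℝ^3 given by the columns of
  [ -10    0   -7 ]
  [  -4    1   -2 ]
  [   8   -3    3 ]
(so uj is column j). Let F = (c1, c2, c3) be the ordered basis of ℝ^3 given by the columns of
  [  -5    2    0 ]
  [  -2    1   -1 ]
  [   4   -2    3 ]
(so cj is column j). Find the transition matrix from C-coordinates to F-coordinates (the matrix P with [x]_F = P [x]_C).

[[2, 0, 1], [0, 0, -1], [0, -1, -1]]

Let M have columns uj and N have columns cj. Then for every x, N [x]_F = x = M [x]_C, so P = N^(-1) M.
Since det N = -1, N^(-1) has integer entries; multiplying gives P = [[2, 0, 1], [0, 0, -1], [0, -1, -1]].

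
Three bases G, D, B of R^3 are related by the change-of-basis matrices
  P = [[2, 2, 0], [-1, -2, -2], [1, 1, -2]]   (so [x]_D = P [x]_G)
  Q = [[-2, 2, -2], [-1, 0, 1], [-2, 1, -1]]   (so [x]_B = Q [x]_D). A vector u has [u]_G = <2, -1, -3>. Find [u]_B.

Composing the changes, [u]_B = Q P [u]_G.
Q P = [[-8, -10, 0], [-1, -1, -2], [-6, -7, 0]]; applying this to <2, -1, -3> gives <-6, 5, -5>.

<-6, 5, -5>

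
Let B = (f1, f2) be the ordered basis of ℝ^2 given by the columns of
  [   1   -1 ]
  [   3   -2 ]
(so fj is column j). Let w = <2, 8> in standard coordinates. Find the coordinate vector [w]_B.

[w]_B is the unique c with M c = w, where M has columns f1, f2.
System: c_1 - c_2 = 2, 3c_1 - 2c_2 = 8; solving gives c_1 = 4, c_2 = 2.
Check: 4f1 + 2f2 = <2, 8>.

<4, 2>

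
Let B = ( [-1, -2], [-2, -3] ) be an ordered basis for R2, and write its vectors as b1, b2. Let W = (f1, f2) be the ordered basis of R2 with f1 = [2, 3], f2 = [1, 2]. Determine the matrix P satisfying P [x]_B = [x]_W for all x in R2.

Let M have columns bj and N have columns fj. Then for every x, N [x]_W = x = M [x]_B, so P = N^(-1) M.
Since det N = 1, N^(-1) has integer entries; multiplying gives P = [[0, -1], [-1, 0]].

[[0, -1], [-1, 0]]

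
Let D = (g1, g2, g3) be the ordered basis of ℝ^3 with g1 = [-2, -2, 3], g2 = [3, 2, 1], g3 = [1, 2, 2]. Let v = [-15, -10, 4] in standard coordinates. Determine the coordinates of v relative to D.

We seek scalars with c_1 g1 + ... + c_3 g3 = v; equivalently solve M c = v where the columns of M are g1, ..., g3.
Gaussian elimination on [M | v] yields c = (2, -4, 1).
Check: 2g1 - 4g2 + g3 = [-15, -10, 4].

[2, -4, 1]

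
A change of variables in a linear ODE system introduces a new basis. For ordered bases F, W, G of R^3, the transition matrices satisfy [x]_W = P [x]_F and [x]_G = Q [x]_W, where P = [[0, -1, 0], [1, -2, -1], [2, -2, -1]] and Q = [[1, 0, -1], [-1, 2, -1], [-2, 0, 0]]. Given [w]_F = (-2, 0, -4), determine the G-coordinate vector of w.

(0, 4, 0)

First [w]_W = P [w]_F = (0, 2, 0).
Then [w]_G = Q [w]_W = (0, 4, 0).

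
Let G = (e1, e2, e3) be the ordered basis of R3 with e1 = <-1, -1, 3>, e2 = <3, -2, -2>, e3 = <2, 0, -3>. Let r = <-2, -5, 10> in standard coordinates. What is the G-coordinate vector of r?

<3, 1, -1>

Write r = c_1 e1 + ... + c_3 e3 and solve for the c_i.
Row-reducing the augmented matrix [M | r] gives c = (3, 1, -1).
Check: 3e1 + e2 - e3 = <-2, -5, 10>.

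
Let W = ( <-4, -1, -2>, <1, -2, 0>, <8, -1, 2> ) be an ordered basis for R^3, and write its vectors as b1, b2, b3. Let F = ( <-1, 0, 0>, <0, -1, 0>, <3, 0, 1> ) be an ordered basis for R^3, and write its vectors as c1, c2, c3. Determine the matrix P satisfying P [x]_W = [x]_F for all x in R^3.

Let M have columns bj and N have columns cj. Then for every x, N [x]_F = x = M [x]_W, so P = N^(-1) M.
Since det N = 1, N^(-1) has integer entries; multiplying gives P = [[-2, -1, -2], [1, 2, 1], [-2, 0, 2]].

[[-2, -1, -2], [1, 2, 1], [-2, 0, 2]]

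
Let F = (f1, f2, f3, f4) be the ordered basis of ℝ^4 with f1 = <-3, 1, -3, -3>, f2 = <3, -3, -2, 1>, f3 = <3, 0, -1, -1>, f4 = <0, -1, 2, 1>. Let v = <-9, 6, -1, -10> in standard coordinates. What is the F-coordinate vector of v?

<3, -2, 2, 3>

[v]_F is the unique c with M c = v, where M has columns f1, ..., f4.
Solving this 4x4 system gives c = (3, -2, 2, 3).
Check: 3f1 - 2f2 + 2f3 + 3f4 = <-9, 6, -1, -10>.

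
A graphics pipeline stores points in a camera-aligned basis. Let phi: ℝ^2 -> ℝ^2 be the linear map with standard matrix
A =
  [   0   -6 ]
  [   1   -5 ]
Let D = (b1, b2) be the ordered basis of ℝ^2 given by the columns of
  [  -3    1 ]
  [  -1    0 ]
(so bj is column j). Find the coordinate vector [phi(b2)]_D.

[-1, -3]

Compute phi(b2) = A b2 = [0, 1] in standard coordinates.
Then write this in D-coordinates: solve for y in y_1 b1 + y_2 b2 = [0, 1].
This gives y = [-1, -3], which is column 2 of [phi]_D.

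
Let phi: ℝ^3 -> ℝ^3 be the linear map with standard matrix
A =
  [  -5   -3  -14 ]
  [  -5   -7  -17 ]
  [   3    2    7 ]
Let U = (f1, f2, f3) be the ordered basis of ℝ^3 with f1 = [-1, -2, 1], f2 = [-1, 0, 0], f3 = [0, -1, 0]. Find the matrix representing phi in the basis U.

[[0, -3, -2], [3, -2, -1], [-2, 1, -3]]

The j-th column of [phi]_U is [phi(fj)]_U.
phi(f1) = A f1 = [-3, 2, 0] = 0·f1 + 3f2 - 2f3, so column 1 is [0, 3, -2].
Repeating for f2, f3 and assembling the columns gives [[0, -3, -2], [3, -2, -1], [-2, 1, -3]].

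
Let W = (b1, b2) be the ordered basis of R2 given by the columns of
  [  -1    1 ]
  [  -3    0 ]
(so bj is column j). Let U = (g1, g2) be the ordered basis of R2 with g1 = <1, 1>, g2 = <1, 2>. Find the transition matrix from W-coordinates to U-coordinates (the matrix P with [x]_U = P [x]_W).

[[1, 2], [-2, -1]]

Column j of P is [bj]_U, since P maps W-coordinates to U-coordinates.
Expressing b1 in U: b1 = g1 - 2g2, so column 1 of P is <1, -2>.
Doing the same for each bj gives P = [[1, 2], [-2, -1]].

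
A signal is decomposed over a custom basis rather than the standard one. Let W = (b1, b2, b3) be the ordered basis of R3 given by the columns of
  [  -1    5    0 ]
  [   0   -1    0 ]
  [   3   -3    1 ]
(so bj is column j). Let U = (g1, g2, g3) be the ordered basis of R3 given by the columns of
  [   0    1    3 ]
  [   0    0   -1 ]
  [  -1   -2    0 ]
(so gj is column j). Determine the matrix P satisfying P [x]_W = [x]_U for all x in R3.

[[-1, -1, -1], [-1, 2, 0], [0, 1, 0]]

Take x = bj: its W-coordinates are the j-th standard unit vector, so P e_j — column j of P — equals [bj]_U.
b1 = -g1 - g2 + 0·g3, giving column 1 = (-1, -1, 0); repeating for each j gives P = [[-1, -1, -1], [-1, 2, 0], [0, 1, 0]].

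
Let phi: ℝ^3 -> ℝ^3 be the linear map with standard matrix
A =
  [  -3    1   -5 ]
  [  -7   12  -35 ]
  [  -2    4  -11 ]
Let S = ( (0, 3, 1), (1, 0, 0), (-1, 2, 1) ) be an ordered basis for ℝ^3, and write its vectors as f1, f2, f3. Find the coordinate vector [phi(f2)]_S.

Column 2 of [phi]_S is the S-coordinate vector of phi(f2).
In standard coordinates phi(f2) = A f2 = (-3, -7, -2).
Converting to S: (-3, -7, -2) = -3f1 - 2f2 + f3, so the coordinate vector is (-3, -2, 1).

(-3, -2, 1)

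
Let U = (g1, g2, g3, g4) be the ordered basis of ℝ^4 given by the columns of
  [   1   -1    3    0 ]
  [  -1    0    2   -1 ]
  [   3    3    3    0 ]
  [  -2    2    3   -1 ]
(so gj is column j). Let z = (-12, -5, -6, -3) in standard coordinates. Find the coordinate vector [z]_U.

Write z = c_1 g1 + ... + c_4 g4 and solve for the c_i.
Gaussian elimination on [M | z] yields c = (-1, 2, -3, 0).
Check: -g1 + 2g2 - 3g3 + 0·g4 = (-12, -5, -6, -3).

(-1, 2, -3, 0)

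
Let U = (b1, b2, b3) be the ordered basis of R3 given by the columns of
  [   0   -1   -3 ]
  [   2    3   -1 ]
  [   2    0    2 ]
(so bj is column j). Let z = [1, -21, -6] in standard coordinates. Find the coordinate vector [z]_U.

[-4, -4, 1]

[z]_U is the unique c with M c = z, where M has columns b1, ..., b3.
Row-reducing the augmented matrix [M | z] gives c = (-4, -4, 1).
Check: -4b1 - 4b2 + b3 = [1, -21, -6].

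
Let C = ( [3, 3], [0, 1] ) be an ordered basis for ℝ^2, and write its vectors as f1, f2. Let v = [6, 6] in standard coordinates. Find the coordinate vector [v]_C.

[2, 0]

[v]_C is the unique c with M c = v, where M has columns f1, f2.
System: 3c_1 + 0c_2 = 6, 3c_1 + c_2 = 6; solving gives c_1 = 2, c_2 = 0.
Check: 2f1 + 0·f2 = [6, 6].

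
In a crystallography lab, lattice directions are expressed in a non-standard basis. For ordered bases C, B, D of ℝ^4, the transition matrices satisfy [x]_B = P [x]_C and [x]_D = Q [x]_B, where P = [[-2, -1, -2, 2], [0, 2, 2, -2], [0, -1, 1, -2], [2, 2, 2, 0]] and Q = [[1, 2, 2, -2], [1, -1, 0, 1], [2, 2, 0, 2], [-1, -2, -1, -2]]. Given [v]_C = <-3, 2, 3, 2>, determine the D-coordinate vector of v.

First [v]_B = P [v]_C = <2, 6, -3, 4>.
Then [v]_D = Q [v]_B = <0, 0, 24, -19>.

<0, 0, 24, -19>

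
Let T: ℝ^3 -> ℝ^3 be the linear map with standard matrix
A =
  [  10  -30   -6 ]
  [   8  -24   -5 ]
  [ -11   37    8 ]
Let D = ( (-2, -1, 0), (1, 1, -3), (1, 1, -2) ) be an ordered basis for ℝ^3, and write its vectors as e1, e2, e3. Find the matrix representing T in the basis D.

With P the matrix whose columns are e1, ..., e3, [T]_D = P^(-1) A P.
Column by column: T(e1) = A e1 = (10, 8, -15); its D-coordinates (-2, 3, 3) give column 1.
Continuing for each basis vector yields [T]_D = [[-2, 1, 2], [3, -2, -2], [3, 2, -2]].

[[-2, 1, 2], [3, -2, -2], [3, 2, -2]]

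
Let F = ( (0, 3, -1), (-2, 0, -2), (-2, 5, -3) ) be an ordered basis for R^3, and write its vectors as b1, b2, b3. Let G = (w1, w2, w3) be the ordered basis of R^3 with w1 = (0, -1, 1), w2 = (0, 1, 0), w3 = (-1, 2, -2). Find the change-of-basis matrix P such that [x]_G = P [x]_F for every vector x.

Take x = bj: its F-coordinates are the j-th standard unit vector, so P e_j — column j of P — equals [bj]_G.
b1 = -w1 + 2w2 + 0·w3, giving column 1 = (-1, 2, 0); repeating for each j gives P = [[-1, 2, 1], [2, -2, 2], [0, 2, 2]].

[[-1, 2, 1], [2, -2, 2], [0, 2, 2]]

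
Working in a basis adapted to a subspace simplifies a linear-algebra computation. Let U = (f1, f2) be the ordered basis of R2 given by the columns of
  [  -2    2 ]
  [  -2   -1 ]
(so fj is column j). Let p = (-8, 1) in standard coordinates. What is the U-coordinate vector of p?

(1, -3)

We seek scalars with c_1 f1 + c_2 f2 = p; equivalently solve M c = p where the columns of M are f1, f2.
System: -2c_1 + 2c_2 = -8, -2c_1 - c_2 = 1; solving gives c_1 = 1, c_2 = -3.
Check: f1 - 3f2 = (-8, 1).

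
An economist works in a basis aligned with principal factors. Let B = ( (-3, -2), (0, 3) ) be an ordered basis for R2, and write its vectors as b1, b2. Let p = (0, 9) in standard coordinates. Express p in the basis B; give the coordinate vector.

We seek scalars with c_1 b1 + c_2 b2 = p; equivalently solve M c = p where the columns of M are b1, b2.
System: -3c_1 + 0c_2 = 0, -2c_1 + 3c_2 = 9; solving gives c_1 = 0, c_2 = 3.
Check: 0·b1 + 3b2 = (0, 9).

(0, 3)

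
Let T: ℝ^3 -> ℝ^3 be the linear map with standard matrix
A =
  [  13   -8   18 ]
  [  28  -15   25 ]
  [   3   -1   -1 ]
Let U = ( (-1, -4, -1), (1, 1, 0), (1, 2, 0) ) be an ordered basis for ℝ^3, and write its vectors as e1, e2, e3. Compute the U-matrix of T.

[[-2, -2, -1], [-1, 1, -2], [0, 2, -2]]

With P the matrix whose columns are e1, ..., e3, [T]_U = P^(-1) A P.
Column by column: T(e1) = A e1 = (1, 7, 2); its U-coordinates (-2, -1, 0) give column 1.
Continuing for each basis vector yields [T]_U = [[-2, -2, -1], [-1, 1, -2], [0, 2, -2]].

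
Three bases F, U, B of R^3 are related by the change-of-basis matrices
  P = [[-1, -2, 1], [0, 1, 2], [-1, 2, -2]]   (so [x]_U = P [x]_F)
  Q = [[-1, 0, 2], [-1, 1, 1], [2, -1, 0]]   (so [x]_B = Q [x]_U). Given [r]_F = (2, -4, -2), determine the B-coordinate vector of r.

First [r]_U = P [r]_F = (4, -8, -6).
Then [r]_B = Q [r]_U = (-16, -18, 16).

(-16, -18, 16)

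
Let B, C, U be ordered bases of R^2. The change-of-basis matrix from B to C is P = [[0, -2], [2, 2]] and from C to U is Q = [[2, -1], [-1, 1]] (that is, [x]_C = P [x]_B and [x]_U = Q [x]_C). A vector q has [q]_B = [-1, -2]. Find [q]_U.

[14, -10]

First [q]_C = P [q]_B = [4, -6].
Then [q]_U = Q [q]_C = [14, -10].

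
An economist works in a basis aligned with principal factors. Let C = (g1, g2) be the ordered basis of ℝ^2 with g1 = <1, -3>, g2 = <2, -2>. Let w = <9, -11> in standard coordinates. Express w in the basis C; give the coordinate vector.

<1, 4>

We seek scalars with c_1 g1 + c_2 g2 = w; equivalently solve M c = w where the columns of M are g1, g2.
System: c_1 + 2c_2 = 9, -3c_1 - 2c_2 = -11; solving gives c_1 = 1, c_2 = 4.
Check: g1 + 4g2 = <9, -11>.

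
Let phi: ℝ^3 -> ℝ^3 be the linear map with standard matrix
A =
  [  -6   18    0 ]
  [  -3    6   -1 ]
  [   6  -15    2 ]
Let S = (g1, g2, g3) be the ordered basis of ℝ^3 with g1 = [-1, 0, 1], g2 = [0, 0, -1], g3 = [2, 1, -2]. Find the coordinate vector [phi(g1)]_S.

Compute phi(g1) = A g1 = [6, 2, -4] in standard coordinates.
Then write this in S-coordinates: solve for y in y_1 g1 + ... + y_3 g3 = [6, 2, -4].
This gives y = [-2, -2, 2], which is column 1 of [phi]_S.

[-2, -2, 2]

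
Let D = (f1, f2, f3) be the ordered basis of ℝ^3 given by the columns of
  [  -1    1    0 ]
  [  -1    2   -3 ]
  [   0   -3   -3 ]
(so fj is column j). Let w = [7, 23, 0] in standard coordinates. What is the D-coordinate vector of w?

Write w = c_1 f1 + ... + c_3 f3 and solve for the c_i.
Row-reducing the augmented matrix [M | w] gives c = (-3, 4, -4).
Check: -3f1 + 4f2 - 4f3 = [7, 23, 0].

[-3, 4, -4]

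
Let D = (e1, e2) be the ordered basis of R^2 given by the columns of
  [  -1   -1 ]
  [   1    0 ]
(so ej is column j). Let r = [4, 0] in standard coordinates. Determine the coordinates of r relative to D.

[r]_D is the unique c with M c = r, where M has columns e1, e2.
System: -c_1 - c_2 = 4, c_1 + 0c_2 = 0; solving gives c_1 = 0, c_2 = -4.
Check: 0·e1 - 4e2 = [4, 0].

[0, -4]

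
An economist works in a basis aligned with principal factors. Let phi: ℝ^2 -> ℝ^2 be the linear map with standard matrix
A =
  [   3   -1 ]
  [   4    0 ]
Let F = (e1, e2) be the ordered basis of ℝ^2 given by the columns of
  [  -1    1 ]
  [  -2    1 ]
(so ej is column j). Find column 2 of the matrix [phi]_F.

Compute phi(e2) = A e2 = [2, 4] in standard coordinates.
Then write this in F-coordinates: solve for y in y_1 e1 + y_2 e2 = [2, 4].
This gives y = [-2, 0], which is column 2 of [phi]_F.

[-2, 0]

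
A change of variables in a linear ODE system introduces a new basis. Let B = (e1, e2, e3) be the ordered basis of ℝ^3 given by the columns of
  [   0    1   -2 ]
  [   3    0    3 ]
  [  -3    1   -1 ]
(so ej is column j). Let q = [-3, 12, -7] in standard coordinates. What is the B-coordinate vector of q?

[q]_B is the unique c with M c = q, where M has columns e1, ..., e3.
Solving this 3x3 system gives c = (2, 1, 2).
Check: 2e1 + e2 + 2e3 = [-3, 12, -7].

[2, 1, 2]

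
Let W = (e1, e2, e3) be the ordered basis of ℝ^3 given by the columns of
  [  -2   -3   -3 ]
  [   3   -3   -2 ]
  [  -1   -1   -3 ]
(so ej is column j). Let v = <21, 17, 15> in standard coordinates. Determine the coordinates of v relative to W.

We seek scalars with c_1 e1 + ... + c_3 e3 = v; equivalently solve M c = v where the columns of M are e1, ..., e3.
Solving this 3x3 system gives c = (0, -3, -4).
Check: 0·e1 - 3e2 - 4e3 = <21, 17, 15>.

<0, -3, -4>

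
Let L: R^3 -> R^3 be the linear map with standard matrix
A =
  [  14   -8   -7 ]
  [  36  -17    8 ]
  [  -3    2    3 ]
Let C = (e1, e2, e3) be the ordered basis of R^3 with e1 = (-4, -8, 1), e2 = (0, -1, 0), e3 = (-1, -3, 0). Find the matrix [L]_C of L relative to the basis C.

[[-1, -2, -3], [-1, -1, 3], [3, 0, 2]]

The j-th column of [L]_C is [L(ej)]_C.
L(e1) = A e1 = (1, 0, -1) = -e1 - e2 + 3e3, so column 1 is (-1, -1, 3).
Repeating for e2, e3 and assembling the columns gives [[-1, -2, -3], [-1, -1, 3], [3, 0, 2]].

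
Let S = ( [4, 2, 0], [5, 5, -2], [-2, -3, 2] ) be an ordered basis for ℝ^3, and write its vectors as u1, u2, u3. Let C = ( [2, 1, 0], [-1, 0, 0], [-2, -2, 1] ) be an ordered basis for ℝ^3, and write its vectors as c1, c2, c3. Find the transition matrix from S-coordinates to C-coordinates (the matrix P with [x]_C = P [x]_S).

[[2, 1, 1], [0, 1, 0], [0, -2, 2]]

Take x = uj: its S-coordinates are the j-th standard unit vector, so P e_j — column j of P — equals [uj]_C.
u1 = 2c1 + 0·c2 + 0·c3, giving column 1 = [2, 0, 0]; repeating for each j gives P = [[2, 1, 1], [0, 1, 0], [0, -2, 2]].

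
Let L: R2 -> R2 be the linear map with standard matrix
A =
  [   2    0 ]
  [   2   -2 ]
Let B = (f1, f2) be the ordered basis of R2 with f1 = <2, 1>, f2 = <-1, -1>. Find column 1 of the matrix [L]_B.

<2, 0>

Compute L(f1) = A f1 = <4, 2> in standard coordinates.
Then write this in B-coordinates: solve for y in y_1 f1 + y_2 f2 = <4, 2>.
This gives y = <2, 0>, which is column 1 of [L]_B.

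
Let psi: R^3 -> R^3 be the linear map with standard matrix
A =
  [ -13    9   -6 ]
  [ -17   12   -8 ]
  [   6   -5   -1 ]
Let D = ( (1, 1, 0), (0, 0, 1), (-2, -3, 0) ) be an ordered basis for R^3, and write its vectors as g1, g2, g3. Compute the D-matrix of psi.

[[-2, -2, 1], [1, -1, 3], [1, 2, 1]]

With P the matrix whose columns are g1, ..., g3, [psi]_D = P^(-1) A P.
Column by column: psi(g1) = A g1 = (-4, -5, 1); its D-coordinates (-2, 1, 1) give column 1.
Continuing for each basis vector yields [psi]_D = [[-2, -2, 1], [1, -1, 3], [1, 2, 1]].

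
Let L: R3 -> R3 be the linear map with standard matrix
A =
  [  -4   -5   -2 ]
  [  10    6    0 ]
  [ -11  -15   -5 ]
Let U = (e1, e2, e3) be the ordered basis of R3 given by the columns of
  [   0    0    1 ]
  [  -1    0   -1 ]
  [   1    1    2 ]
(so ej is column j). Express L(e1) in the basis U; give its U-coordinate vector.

(3, 1, 3)

Compute L(e1) = A e1 = (3, -6, 10) in standard coordinates.
Then write this in U-coordinates: solve for y in y_1 e1 + ... + y_3 e3 = (3, -6, 10).
This gives y = (3, 1, 3), which is column 1 of [L]_U.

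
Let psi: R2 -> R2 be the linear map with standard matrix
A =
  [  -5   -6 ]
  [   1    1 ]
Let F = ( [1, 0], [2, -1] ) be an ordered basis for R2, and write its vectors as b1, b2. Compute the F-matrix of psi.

Let P have columns b1, b2. Then [psi]_F = P^(-1) A P.
Here det P = -1, so P^(-1) is integer; computing A P first and then P^(-1)(A P) gives [[-3, -2], [-1, -1]].

[[-3, -2], [-1, -1]]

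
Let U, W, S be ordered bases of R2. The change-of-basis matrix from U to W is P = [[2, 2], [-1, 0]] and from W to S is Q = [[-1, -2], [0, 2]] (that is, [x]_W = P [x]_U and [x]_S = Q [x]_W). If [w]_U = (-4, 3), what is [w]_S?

(-6, 8)

Apply P to get W-coordinates (-2, 4), then Q to get S-coordinates.
The result is [w]_S = (-6, 8).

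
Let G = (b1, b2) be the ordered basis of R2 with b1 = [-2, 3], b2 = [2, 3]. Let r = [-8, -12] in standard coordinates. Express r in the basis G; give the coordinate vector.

Write r = c_1 b1 + c_2 b2 and solve for the c_i.
System: -2c_1 + 2c_2 = -8, 3c_1 + 3c_2 = -12; solving gives c_1 = 0, c_2 = -4.
Check: 0·b1 - 4b2 = [-8, -12].

[0, -4]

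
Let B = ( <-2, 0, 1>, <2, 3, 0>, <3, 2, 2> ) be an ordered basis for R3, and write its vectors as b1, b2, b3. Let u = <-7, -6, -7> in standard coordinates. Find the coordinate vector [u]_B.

<-1, 0, -3>

[u]_B is the unique c with M c = u, where M has columns b1, ..., b3.
Solving this 3x3 system gives c = (-1, 0, -3).
Check: -b1 + 0·b2 - 3b3 = <-7, -6, -7>.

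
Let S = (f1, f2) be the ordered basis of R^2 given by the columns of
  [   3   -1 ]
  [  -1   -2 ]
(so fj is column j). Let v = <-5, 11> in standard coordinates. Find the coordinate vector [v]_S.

<-3, -4>

We seek scalars with c_1 f1 + c_2 f2 = v; equivalently solve M c = v where the columns of M are f1, f2.
System: 3c_1 - c_2 = -5, -c_1 - 2c_2 = 11; solving gives c_1 = -3, c_2 = -4.
Check: -3f1 - 4f2 = <-5, 11>.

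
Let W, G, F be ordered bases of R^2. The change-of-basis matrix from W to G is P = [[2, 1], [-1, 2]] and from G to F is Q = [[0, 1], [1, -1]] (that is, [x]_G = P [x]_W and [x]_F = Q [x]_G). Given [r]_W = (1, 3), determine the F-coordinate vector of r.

Composing the changes, [r]_F = Q P [r]_W.
Q P = [[-1, 2], [3, -1]]; applying this to (1, 3) gives (5, 0).

(5, 0)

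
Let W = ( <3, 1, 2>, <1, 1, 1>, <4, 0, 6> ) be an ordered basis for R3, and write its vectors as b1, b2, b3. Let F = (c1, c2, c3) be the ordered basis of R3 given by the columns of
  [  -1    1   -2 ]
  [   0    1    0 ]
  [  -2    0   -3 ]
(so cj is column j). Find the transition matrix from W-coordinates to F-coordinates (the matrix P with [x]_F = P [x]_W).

[[2, -2, 0], [1, 1, 0], [-2, 1, -2]]

Column j of P is [bj]_F, since P maps W-coordinates to F-coordinates.
Expressing b1 in F: b1 = 2c1 + c2 - 2c3, so column 1 of P is <2, 1, -2>.
Doing the same for each bj gives P = [[2, -2, 0], [1, 1, 0], [-2, 1, -2]].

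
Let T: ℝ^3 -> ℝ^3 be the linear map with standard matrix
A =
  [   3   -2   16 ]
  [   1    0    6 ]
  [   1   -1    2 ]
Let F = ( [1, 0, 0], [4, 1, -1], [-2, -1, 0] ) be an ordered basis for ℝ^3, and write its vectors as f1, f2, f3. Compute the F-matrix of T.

[[3, 0, -2], [-1, -1, 1], [-2, 1, 3]]

Let P have columns f1, ..., f3. Then [T]_F = P^(-1) A P.
Here det P = -1, so P^(-1) is integer; computing A P first and then P^(-1)(A P) gives [[3, 0, -2], [-1, -1, 1], [-2, 1, 3]].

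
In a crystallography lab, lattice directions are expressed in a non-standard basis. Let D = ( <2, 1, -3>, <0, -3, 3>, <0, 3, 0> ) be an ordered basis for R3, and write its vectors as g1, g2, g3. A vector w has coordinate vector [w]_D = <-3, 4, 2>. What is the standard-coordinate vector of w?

By definition w = -3g1 + 4g2 + 2g3.
Summing componentwise gives <-6, -9, 21>.

<-6, -9, 21>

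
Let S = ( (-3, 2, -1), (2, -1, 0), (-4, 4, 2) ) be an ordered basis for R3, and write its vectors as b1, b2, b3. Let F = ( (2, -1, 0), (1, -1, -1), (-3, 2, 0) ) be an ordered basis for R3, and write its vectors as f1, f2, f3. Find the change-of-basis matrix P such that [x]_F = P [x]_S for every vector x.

[[1, 1, 2], [1, 0, -2], [2, 0, 2]]

Let M have columns bj and N have columns fj. Then for every x, N [x]_F = x = M [x]_S, so P = N^(-1) M.
Since det N = 1, N^(-1) has integer entries; multiplying gives P = [[1, 1, 2], [1, 0, -2], [2, 0, 2]].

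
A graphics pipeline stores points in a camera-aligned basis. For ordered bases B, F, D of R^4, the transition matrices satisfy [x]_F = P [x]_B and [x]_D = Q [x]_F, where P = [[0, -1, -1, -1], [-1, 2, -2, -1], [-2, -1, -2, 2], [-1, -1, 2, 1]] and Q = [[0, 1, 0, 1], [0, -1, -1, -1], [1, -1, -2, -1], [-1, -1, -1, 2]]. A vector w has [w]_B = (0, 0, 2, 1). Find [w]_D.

First [w]_F = P [w]_B = (-3, -5, -2, 5).
Then [w]_D = Q [w]_F = (0, 2, 1, 20).

(0, 2, 1, 20)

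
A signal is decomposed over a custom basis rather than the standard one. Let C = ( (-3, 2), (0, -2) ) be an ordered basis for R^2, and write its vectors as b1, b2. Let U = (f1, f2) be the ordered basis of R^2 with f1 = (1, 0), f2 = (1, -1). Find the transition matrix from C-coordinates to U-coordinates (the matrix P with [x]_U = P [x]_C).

Take x = bj: its C-coordinates are the j-th standard unit vector, so P e_j — column j of P — equals [bj]_U.
b1 = -f1 - 2f2, giving column 1 = (-1, -2); repeating for each j gives P = [[-1, -2], [-2, 2]].

[[-1, -2], [-2, 2]]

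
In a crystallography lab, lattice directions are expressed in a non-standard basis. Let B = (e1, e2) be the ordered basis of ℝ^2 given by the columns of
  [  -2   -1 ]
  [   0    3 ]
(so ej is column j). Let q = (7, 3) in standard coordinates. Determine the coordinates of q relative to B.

(-4, 1)

We seek scalars with c_1 e1 + c_2 e2 = q; equivalently solve M c = q where the columns of M are e1, e2.
System: -2c_1 - c_2 = 7, 0c_1 + 3c_2 = 3; solving gives c_1 = -4, c_2 = 1.
Check: -4e1 + e2 = (7, 3).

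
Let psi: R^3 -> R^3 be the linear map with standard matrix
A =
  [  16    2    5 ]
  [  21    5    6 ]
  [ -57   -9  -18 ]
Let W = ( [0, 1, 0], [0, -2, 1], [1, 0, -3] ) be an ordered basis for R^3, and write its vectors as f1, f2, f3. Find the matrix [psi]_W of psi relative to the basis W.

With P the matrix whose columns are f1, ..., f3, [psi]_W = P^(-1) A P.
Column by column: psi(f1) = A f1 = [2, 5, -9]; its W-coordinates [-1, -3, 2] give column 1.
Continuing for each basis vector yields [psi]_W = [[-1, 2, 3], [-3, 3, 0], [2, 1, 1]].

[[-1, 2, 3], [-3, 3, 0], [2, 1, 1]]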